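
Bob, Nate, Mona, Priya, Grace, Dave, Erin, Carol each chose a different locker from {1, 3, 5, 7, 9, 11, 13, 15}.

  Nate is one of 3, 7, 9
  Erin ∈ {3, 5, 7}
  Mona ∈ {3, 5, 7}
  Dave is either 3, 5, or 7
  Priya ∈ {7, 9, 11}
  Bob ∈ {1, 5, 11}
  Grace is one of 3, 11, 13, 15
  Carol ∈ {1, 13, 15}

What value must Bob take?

1

Mona, Dave, Erin between them cover only {3, 5, 7} — a naked triple. Remove those values from Bob, Nate, Priya, Grace.
Nate's domain is down to {9}, so Nate = 9. So Priya can't be 9.
Priya must be 11 (only option left). Eliminate 11 elsewhere: Bob, Grace.
So Bob = 1.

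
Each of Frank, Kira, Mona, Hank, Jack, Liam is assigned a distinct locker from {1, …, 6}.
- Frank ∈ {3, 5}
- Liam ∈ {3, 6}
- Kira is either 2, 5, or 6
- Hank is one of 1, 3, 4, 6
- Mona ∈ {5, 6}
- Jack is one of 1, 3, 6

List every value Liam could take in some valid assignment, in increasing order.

3, 6

Among the 6 variables, 2 fits only Kira (and all 6 values in {1, 2, 3, 4, 5, 6} must be used), so Kira = 2.
Among the 5 still-open variables, 4 fits only Hank (and all 5 values in {1, 3, 4, 5, 6} must be used), so Hank = 4.
The 4 still-open variables together cover exactly {1, 3, 5, 6} — 4 values for 4 variables — and 1 appears only in Jack's list, so Jack = 1.
No further eliminations apply; Liam can still be any of 3, 6.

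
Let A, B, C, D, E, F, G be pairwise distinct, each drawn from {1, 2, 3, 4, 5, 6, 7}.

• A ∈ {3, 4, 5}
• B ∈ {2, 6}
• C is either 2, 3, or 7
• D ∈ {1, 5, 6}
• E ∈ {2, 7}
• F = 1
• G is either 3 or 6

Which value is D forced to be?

5

F must be 1 (only option left). Strike 1 from D.
Among the 6 still-open variables, 4 fits only A (and all 6 values in {2, 3, 4, 5, 6, 7} must be used), so A = 4.
The 5 still-open variables draw from only 5 values {2, 3, 5, 6, 7}, so each is used; only D can be 5, hence D = 5.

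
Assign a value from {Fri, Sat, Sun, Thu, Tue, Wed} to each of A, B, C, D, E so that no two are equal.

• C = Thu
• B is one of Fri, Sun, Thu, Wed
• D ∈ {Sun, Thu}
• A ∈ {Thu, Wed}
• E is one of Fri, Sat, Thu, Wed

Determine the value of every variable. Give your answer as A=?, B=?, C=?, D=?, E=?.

A=Wed, B=Fri, C=Thu, D=Sun, E=Sat

C's domain is down to {Thu}, so C = Thu. Strike Thu from A, B, D, E.
D must be Sun (only option left). Remove Sun from B.
A has just one choice, so A = Wed. Strike Wed from B, E.
B's domain is down to {Fri}, so B = Fri. Strike Fri from E.
E's domain is down to {Sat}, so E = Sat.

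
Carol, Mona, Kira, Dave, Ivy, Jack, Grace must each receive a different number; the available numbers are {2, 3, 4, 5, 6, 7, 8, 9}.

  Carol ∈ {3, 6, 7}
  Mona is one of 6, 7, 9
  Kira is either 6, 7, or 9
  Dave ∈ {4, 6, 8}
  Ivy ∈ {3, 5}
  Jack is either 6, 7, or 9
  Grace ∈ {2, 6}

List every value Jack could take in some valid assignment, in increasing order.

6, 7, 9

Mona, Kira, Jack between them cover only {6, 7, 9} — a naked triple. Remove those values from Carol, Dave, Grace.
Carol's domain is down to {3}, so Carol = 3. Remove 3 from Ivy.
That leaves Ivy = 5.
That leaves Grace = 2.
No further eliminations apply; Jack can still be any of 6, 7, 9.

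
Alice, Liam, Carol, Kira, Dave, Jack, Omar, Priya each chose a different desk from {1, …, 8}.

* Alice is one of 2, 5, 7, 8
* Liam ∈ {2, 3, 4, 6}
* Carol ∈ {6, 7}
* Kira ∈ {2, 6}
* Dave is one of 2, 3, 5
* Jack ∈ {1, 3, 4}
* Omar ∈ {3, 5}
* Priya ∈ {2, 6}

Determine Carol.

7

Among the 8 variables, 1 fits only Jack (and all 8 values in {1, 2, 3, 4, 5, 6, 7, 8} must be used), so Jack = 1.
Among the 7 still-open variables, 4 fits only Liam (and all 7 values in {2, 3, 4, 5, 6, 7, 8} must be used), so Liam = 4.
The 6 still-open variables draw from only 6 values {2, 3, 5, 6, 7, 8}, so each is used; only Alice can be 8, hence Alice = 8.
The 5 still-open variables draw from only 5 values {2, 3, 5, 6, 7}, so each is used; only Carol can be 7, hence Carol = 7.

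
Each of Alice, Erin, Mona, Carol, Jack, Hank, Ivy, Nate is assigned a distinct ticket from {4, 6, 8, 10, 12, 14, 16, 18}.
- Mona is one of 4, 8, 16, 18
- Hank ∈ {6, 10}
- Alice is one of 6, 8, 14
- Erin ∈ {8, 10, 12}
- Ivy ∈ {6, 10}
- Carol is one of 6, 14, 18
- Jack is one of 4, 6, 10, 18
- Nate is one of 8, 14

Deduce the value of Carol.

18

The 8 variables draw from only 8 values {4, 6, 8, 10, 12, 14, 16, 18}, so each is used; only Erin can be 12, hence Erin = 12.
Among the 7 still-open variables, 16 fits only Mona (and all 7 values in {4, 6, 8, 10, 14, 16, 18} must be used), so Mona = 16.
Among the 6 still-open variables, 4 fits only Jack (and all 6 values in {4, 6, 8, 10, 14, 18} must be used), so Jack = 4.
The 5 still-open variables together cover exactly {6, 8, 10, 14, 18} — 5 values for 5 variables — and 18 appears only in Carol's list, so Carol = 18.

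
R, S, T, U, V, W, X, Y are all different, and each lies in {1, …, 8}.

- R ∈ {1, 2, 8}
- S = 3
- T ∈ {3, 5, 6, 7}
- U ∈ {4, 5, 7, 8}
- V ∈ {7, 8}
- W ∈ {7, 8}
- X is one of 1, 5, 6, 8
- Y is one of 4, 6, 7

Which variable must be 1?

X

S must be 3 (only option left). Eliminate 3 elsewhere: T.
The 7 still-open variables draw from only 7 values {1, 2, 4, 5, 6, 7, 8}, so each is used; only R can be 2, hence R = 2.
The 6 still-open variables draw from only 6 values {1, 4, 5, 6, 7, 8}, so each is used; only X can be 1, hence X = 1.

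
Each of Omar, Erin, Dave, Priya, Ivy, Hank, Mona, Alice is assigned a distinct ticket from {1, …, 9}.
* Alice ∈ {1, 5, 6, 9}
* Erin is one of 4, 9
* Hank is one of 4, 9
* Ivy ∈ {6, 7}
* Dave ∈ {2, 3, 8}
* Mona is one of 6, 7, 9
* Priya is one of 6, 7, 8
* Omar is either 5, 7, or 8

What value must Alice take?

Erin and Hank share exactly the 2 values {4, 9}; by pigeonhole those values go to them, so strike 4, 9 from Mona, Alice.
Ivy and Mona share exactly the 2 values {6, 7}; by pigeonhole those values go to them, so strike 6, 7 from Omar, Priya, Alice.
Priya must be 8 (only option left). So Omar, Dave can't be 8.
That leaves Omar = 5. So Alice can't be 5.
So Alice = 1.

1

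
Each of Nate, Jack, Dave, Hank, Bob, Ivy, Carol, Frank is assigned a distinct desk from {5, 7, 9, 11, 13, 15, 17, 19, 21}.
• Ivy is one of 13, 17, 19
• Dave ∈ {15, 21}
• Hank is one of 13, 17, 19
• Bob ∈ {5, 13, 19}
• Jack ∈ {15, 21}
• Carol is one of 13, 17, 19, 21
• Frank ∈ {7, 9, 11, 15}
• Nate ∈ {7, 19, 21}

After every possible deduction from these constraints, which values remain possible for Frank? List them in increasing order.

9, 11

Jack and Dave share exactly the 2 values {15, 21}; by pigeonhole those values go to them, so strike 15, 21 from Nate, Carol, Frank.
Hank, Ivy, Carol share exactly the 3 values {13, 17, 19}; by pigeonhole those values go to them, so strike 13, 17, 19 from Nate, Bob.
Nate has just one choice, so Nate = 7. Eliminate 7 elsewhere: Frank.
Bob's domain is down to {5}, so Bob = 5.
No further eliminations apply; Frank can still be any of 9, 11.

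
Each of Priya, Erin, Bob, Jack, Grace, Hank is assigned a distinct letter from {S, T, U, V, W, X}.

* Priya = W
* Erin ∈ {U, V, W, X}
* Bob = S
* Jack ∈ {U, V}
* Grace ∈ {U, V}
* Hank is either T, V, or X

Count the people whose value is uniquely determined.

4

Priya's domain is down to {W}, so Priya = W. Strike W from Erin.
That leaves Bob = S.
The 4 still-open variables together cover exactly {T, U, V, X} — 4 values for 4 variables — and T appears only in Hank's list, so Hank = T.
The 3 still-open variables draw from only 3 values {U, V, X}, so each is used; only Erin can be X, hence Erin = X.
Determined: Priya=W, Erin=X, Bob=S, Hank=T. The other people each still have more than one consistent value. That makes 4.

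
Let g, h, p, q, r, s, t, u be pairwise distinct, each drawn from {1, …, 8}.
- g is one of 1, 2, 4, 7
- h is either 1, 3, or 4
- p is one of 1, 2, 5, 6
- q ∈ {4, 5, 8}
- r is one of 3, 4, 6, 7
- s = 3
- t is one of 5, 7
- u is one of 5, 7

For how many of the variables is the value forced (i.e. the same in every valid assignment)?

2

s's domain is down to {3}, so s = 3. Eliminate 3 elsewhere: h, r.
Among the 7 still-open variables, 8 fits only q (and all 7 values in {1, 2, 4, 5, 6, 7, 8} must be used), so q = 8.
t and u between them cover only {5, 7} — a naked pair. Remove those values from g, p, r.
Determined: q=8, s=3. The other variables each still have more than one consistent value. That makes 2.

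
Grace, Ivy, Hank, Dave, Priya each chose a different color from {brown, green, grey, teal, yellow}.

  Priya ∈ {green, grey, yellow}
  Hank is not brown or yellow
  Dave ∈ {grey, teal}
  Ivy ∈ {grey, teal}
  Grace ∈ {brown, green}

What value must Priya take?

yellow

The 5 variables together cover exactly {brown, green, grey, teal, yellow} — 5 values for 5 variables — and brown appears only in Grace's list, so Grace = brown.
Among the 4 still-open variables, yellow fits only Priya (and all 4 values in {green, grey, teal, yellow} must be used), so Priya = yellow.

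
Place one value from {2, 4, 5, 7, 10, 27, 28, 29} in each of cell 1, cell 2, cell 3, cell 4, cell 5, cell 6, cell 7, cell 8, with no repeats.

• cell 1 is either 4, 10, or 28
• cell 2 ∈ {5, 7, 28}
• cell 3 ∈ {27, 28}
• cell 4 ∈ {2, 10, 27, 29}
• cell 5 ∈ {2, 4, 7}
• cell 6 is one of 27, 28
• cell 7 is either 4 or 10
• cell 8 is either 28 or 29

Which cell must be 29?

cell 8

The 8 variables together cover exactly {2, 4, 5, 7, 10, 27, 28, 29} — 8 values for 8 variables — and 5 appears only in cell 2's list, so cell 2 = 5.
Among the 7 still-open variables, 7 fits only cell 5 (and all 7 values in {2, 4, 7, 10, 27, 28, 29} must be used), so cell 5 = 7.
The 6 still-open variables together cover exactly {2, 4, 10, 27, 28, 29} — 6 values for 6 variables — and 2 appears only in cell 4's list, so cell 4 = 2.
The 5 still-open variables draw from only 5 values {4, 10, 27, 28, 29}, so each is used; only cell 8 can be 29, hence cell 8 = 29.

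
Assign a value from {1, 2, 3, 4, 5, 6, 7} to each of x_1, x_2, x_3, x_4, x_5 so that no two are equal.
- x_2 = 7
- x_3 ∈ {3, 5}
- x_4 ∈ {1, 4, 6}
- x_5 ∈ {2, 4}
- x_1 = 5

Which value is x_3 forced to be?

3

x_1 has just one choice, so x_1 = 5. Remove 5 from x_3.
So x_3 = 3.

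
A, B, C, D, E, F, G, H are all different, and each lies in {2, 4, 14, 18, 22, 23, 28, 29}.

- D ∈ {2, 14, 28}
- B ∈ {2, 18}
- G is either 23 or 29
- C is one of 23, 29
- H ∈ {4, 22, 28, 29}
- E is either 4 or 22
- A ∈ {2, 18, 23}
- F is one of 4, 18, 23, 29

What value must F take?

Among the 8 variables, 14 fits only D (and all 8 values in {2, 4, 14, 18, 22, 23, 28, 29} must be used), so D = 14.
The 7 still-open variables together cover exactly {2, 4, 18, 22, 23, 28, 29} — 7 values for 7 variables — and 28 appears only in H's list, so H = 28.
The 6 still-open variables together cover exactly {2, 4, 18, 22, 23, 29} — 6 values for 6 variables — and 22 appears only in E's list, so E = 22.
The 5 still-open variables together cover exactly {2, 4, 18, 23, 29} — 5 values for 5 variables — and 4 appears only in F's list, so F = 4.

4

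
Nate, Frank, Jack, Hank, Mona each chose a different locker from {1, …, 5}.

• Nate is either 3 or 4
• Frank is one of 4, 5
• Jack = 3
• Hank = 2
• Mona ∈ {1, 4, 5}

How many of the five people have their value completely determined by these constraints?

Jack must be 3 (only option left). Strike 3 from Nate.
Hank's domain is down to {2}, so Hank = 2.
That leaves Nate = 4. Strike 4 from Frank, Mona.
That leaves Frank = 5. Strike 5 from Mona.
Mona must be 1 (only option left).
Every person is fixed: Nate=4, Frank=5, Jack=3, Hank=2, Mona=1. That makes 5.

5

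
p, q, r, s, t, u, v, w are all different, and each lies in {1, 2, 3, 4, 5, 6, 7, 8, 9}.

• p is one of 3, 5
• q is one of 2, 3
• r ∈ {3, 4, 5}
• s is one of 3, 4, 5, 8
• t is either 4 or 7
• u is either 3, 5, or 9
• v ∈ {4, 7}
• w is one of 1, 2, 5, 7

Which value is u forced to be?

The 8 variables together cover exactly {1, 2, 3, 4, 5, 7, 8, 9} — 8 values for 8 variables — and 1 appears only in w's list, so w = 1.
Among the 7 still-open variables, 2 fits only q (and all 7 values in {2, 3, 4, 5, 7, 8, 9} must be used), so q = 2.
The 6 still-open variables together cover exactly {3, 4, 5, 7, 8, 9} — 6 values for 6 variables — and 8 appears only in s's list, so s = 8.
The 5 still-open variables draw from only 5 values {3, 4, 5, 7, 9}, so each is used; only u can be 9, hence u = 9.

9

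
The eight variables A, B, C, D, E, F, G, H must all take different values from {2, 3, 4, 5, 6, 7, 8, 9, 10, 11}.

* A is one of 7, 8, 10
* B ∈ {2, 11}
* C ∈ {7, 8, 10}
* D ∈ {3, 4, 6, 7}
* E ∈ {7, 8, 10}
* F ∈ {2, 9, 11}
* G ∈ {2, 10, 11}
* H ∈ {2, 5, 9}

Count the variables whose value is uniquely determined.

The 3 variables A, C, E are confined to {7, 8, 10}, which locks those values in; drop them from D, G.
B and G share exactly the 2 values {2, 11}; by pigeonhole those values go to them, so strike 2, 11 from F, H.
F's domain is down to {9}, so F = 9. Strike 9 from H.
H must be 5 (only option left).
Determined: F=9, H=5. The other variables each still have more than one consistent value. That makes 2.

2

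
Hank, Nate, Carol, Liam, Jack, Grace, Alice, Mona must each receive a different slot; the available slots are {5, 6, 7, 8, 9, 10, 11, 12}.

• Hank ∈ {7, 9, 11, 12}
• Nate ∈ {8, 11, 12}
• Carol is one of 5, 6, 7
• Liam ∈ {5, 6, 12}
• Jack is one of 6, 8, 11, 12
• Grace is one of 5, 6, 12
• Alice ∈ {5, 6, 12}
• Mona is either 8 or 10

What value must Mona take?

10

The 8 variables draw from only 8 values {5, 6, 7, 8, 9, 10, 11, 12}, so each is used; only Hank can be 9, hence Hank = 9.
The 7 still-open variables together cover exactly {5, 6, 7, 8, 10, 11, 12} — 7 values for 7 variables — and 7 appears only in Carol's list, so Carol = 7.
Among the 6 still-open variables, 10 fits only Mona (and all 6 values in {5, 6, 8, 10, 11, 12} must be used), so Mona = 10.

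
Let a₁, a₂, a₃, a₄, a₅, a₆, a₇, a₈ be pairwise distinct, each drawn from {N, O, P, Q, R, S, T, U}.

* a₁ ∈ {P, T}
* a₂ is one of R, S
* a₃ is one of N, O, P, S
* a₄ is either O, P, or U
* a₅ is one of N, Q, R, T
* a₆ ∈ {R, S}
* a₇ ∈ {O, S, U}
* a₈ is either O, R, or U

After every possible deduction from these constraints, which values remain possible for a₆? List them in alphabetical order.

R, S

The 8 variables draw from only 8 values {N, O, P, Q, R, S, T, U}, so each is used; only a₅ can be Q, hence a₅ = Q.
The 7 still-open variables draw from only 7 values {N, O, P, R, S, T, U}, so each is used; only a₃ can be N, hence a₃ = N.
The 6 still-open variables draw from only 6 values {O, P, R, S, T, U}, so each is used; only a₁ can be T, hence a₁ = T.
Among the 5 still-open variables, P fits only a₄ (and all 5 values in {O, P, R, S, U} must be used), so a₄ = P.
The 2 variables a₂ and a₆ are confined to {R, S}, which locks those values in; drop them from a₇, a₈.
No further eliminations apply; a₆ can still be any of R, S.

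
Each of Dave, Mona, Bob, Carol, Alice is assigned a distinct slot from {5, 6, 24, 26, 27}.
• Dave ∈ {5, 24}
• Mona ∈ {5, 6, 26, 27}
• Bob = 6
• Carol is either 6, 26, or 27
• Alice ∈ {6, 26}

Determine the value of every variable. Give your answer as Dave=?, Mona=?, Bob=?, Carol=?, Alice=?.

Bob must be 6 (only option left). Remove 6 from Mona, Carol, Alice.
Alice has just one choice, so Alice = 26. Strike 26 from Mona, Carol.
That leaves Carol = 27. Strike 27 from Mona.
Mona's domain is down to {5}, so Mona = 5. Eliminate 5 elsewhere: Dave.
Dave must be 24 (only option left).

Dave=24, Mona=5, Bob=6, Carol=27, Alice=26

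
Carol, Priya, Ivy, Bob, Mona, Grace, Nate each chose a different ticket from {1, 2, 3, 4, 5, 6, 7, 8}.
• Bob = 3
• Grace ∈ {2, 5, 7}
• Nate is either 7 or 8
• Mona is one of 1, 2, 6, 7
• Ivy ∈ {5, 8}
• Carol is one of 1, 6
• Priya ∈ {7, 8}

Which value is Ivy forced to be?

5

Bob's domain is down to {3}, so Bob = 3.
The 2 variables Priya and Nate are confined to {7, 8}, which locks those values in; drop them from Ivy, Mona, Grace.
So Ivy = 5.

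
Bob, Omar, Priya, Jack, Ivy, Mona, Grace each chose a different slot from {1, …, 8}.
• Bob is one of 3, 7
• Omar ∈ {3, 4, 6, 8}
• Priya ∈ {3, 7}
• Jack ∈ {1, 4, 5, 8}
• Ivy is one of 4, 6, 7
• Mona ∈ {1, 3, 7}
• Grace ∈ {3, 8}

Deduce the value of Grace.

The 7 variables together cover exactly {1, 3, 4, 5, 6, 7, 8} — 7 values for 7 variables — and 5 appears only in Jack's list, so Jack = 5.
The 6 still-open variables draw from only 6 values {1, 3, 4, 6, 7, 8}, so each is used; only Mona can be 1, hence Mona = 1.
Bob and Priya between them cover only {3, 7} — a naked pair. Remove those values from Omar, Ivy, Grace.
So Grace = 8.

8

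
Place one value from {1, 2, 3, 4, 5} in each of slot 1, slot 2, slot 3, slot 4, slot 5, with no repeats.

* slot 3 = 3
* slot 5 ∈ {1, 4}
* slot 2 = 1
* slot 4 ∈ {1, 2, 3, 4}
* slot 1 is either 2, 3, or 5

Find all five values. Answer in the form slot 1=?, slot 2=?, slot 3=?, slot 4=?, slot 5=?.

slot 1=5, slot 2=1, slot 3=3, slot 4=2, slot 5=4

slot 2 must be 1 (only option left). So slot 4, slot 5 can't be 1.
slot 3's domain is down to {3}, so slot 3 = 3. Strike 3 from slot 1, slot 4.
That leaves slot 5 = 4. Strike 4 from slot 4.
slot 4's domain is down to {2}, so slot 4 = 2. Remove 2 from slot 1.
slot 1's domain is down to {5}, so slot 1 = 5.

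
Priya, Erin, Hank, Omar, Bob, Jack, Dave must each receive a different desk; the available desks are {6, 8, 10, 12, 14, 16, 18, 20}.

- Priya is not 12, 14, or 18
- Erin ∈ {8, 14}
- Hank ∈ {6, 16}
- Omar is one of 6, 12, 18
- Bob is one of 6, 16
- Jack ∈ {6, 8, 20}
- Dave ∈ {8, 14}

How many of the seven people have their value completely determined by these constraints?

2

Erin and Dave between them cover only {8, 14} — a naked pair. Remove those values from Priya, Jack.
The 2 variables Hank and Bob are confined to {6, 16}, which locks those values in; drop them from Priya, Omar, Jack.
Jack's domain is down to {20}, so Jack = 20. So Priya can't be 20.
That leaves Priya = 10.
Determined: Priya=10, Jack=20. The other people each still have more than one consistent value. That makes 2.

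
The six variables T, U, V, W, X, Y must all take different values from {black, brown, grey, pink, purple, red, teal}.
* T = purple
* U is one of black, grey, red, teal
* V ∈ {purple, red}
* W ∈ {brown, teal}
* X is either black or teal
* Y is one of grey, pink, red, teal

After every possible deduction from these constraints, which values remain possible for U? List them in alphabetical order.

T must be purple (only option left). Strike purple from V.
That leaves V = red. Eliminate red elsewhere: U, Y.
No further eliminations apply; U can still be any of black, grey, teal.

black, grey, teal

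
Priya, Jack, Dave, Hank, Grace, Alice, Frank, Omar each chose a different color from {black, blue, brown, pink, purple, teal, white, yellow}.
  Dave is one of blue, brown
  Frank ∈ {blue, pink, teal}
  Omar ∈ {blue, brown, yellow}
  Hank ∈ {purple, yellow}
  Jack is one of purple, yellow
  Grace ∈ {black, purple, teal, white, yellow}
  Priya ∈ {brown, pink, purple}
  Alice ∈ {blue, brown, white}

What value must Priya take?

pink

Among the 8 variables, black fits only Grace (and all 8 values in {black, blue, brown, pink, purple, teal, white, yellow} must be used), so Grace = black.
The 7 still-open variables draw from only 7 values {blue, brown, pink, purple, teal, white, yellow}, so each is used; only Frank can be teal, hence Frank = teal.
Among the 6 still-open variables, pink fits only Priya (and all 6 values in {blue, brown, pink, purple, white, yellow} must be used), so Priya = pink.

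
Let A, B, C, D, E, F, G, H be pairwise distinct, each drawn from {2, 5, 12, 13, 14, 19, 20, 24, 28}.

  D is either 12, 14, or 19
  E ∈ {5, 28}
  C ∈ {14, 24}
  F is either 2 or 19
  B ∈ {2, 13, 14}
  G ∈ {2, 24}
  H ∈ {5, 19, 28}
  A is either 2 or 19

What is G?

Among the 8 variables, 12 fits only D (and all 8 values in {2, 5, 12, 13, 14, 19, 24, 28} must be used), so D = 12.
Among the 7 still-open variables, 13 fits only B (and all 7 values in {2, 5, 13, 14, 19, 24, 28} must be used), so B = 13.
Among the 6 still-open variables, 14 fits only C (and all 6 values in {2, 5, 14, 19, 24, 28} must be used), so C = 14.
The 5 still-open variables draw from only 5 values {2, 5, 19, 24, 28}, so each is used; only G can be 24, hence G = 24.

24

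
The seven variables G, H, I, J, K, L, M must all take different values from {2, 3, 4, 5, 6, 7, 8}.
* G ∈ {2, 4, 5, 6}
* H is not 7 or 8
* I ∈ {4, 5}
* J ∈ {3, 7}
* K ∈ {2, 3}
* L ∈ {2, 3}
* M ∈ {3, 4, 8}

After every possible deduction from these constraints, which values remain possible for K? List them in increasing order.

2, 3

The 7 variables together cover exactly {2, 3, 4, 5, 6, 7, 8} — 7 values for 7 variables — and 7 appears only in J's list, so J = 7.
The 6 still-open variables draw from only 6 values {2, 3, 4, 5, 6, 8}, so each is used; only M can be 8, hence M = 8.
K and L between them cover only {2, 3} — a naked pair. Remove those values from G, H.
No further eliminations apply; K can still be any of 2, 3.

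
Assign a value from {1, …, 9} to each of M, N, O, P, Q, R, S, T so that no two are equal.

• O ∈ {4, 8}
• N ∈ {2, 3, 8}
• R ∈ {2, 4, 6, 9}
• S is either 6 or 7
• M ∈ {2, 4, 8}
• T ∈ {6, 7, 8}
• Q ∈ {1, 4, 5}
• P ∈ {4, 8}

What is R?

9

O and P share exactly the 2 values {4, 8}; by pigeonhole those values go to them, so strike 4, 8 from M, N, Q, R, T.
M must be 2 (only option left). Remove 2 from N, R.
N has just one choice, so N = 3.
S and T share exactly the 2 values {6, 7}; by pigeonhole those values go to them, so strike 6, 7 from R.
So R = 9.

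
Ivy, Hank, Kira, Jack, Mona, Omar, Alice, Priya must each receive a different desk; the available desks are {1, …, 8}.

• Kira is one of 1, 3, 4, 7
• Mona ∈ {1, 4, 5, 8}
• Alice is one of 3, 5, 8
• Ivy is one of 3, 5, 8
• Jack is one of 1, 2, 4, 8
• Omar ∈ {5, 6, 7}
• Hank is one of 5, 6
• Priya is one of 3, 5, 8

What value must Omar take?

7

The 8 variables draw from only 8 values {1, 2, 3, 4, 5, 6, 7, 8}, so each is used; only Jack can be 2, hence Jack = 2.
Ivy, Alice, Priya share exactly the 3 values {3, 5, 8}; by pigeonhole those values go to them, so strike 3, 5, 8 from Hank, Kira, Mona, Omar.
Hank has just one choice, so Hank = 6. Eliminate 6 elsewhere: Omar.
So Omar = 7.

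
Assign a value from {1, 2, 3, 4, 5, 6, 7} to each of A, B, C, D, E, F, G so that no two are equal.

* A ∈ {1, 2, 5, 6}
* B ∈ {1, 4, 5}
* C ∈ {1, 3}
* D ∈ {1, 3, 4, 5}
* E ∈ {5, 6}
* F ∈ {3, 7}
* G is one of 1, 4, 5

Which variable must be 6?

E

The 7 variables draw from only 7 values {1, 2, 3, 4, 5, 6, 7}, so each is used; only A can be 2, hence A = 2.
The 6 still-open variables together cover exactly {1, 3, 4, 5, 6, 7} — 6 values for 6 variables — and 6 appears only in E's list, so E = 6.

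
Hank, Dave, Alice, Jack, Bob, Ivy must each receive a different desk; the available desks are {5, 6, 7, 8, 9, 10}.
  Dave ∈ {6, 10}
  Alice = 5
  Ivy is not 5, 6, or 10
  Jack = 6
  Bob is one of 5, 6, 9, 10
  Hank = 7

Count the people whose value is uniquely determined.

6

Hank's domain is down to {7}, so Hank = 7. Eliminate 7 elsewhere: Ivy.
Alice's domain is down to {5}, so Alice = 5. Remove 5 from Bob.
Jack's domain is down to {6}, so Jack = 6. Remove 6 from Dave, Bob.
Dave has just one choice, so Dave = 10. Strike 10 from Bob.
Bob must be 9 (only option left). Remove 9 from Ivy.
Ivy's domain is down to {8}, so Ivy = 8.
Every person is fixed: Hank=7, Dave=10, Alice=5, Jack=6, Bob=9, Ivy=8. That makes 6.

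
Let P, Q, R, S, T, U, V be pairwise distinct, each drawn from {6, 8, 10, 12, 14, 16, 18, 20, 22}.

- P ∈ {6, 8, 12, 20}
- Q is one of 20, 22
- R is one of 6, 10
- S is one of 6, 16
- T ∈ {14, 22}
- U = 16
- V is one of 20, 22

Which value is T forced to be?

14

U has just one choice, so U = 16. So S can't be 16.
S must be 6 (only option left). Eliminate 6 elsewhere: P, R.
R has just one choice, so R = 10.
Q and V share exactly the 2 values {20, 22}; by pigeonhole those values go to them, so strike 20, 22 from P, T.
So T = 14.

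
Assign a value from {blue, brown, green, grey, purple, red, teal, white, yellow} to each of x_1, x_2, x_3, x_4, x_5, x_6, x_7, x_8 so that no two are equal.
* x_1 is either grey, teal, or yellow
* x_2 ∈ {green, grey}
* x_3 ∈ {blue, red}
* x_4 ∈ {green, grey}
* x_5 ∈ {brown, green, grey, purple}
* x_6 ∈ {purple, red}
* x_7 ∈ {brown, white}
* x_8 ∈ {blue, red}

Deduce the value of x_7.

white

The 2 variables x_2 and x_4 are confined to {green, grey}, which locks those values in; drop them from x_1, x_5.
x_3 and x_8 between them cover only {blue, red} — a naked pair. Remove those values from x_6.
x_6 must be purple (only option left). So x_5 can't be purple.
x_5's domain is down to {brown}, so x_5 = brown. Remove brown from x_7.
So x_7 = white.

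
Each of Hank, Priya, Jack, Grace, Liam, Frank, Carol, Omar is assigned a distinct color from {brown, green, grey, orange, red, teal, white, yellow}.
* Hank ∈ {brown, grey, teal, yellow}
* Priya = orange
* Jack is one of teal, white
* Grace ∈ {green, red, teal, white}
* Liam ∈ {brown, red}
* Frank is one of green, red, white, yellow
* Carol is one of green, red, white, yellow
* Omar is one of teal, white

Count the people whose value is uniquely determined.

Priya has just one choice, so Priya = orange.
The 7 still-open variables draw from only 7 values {brown, green, grey, red, teal, white, yellow}, so each is used; only Hank can be grey, hence Hank = grey.
Among the 6 still-open variables, brown fits only Liam (and all 6 values in {brown, green, red, teal, white, yellow} must be used), so Liam = brown.
The 2 variables Jack and Omar are confined to {teal, white}, which locks those values in; drop them from Grace, Frank, Carol.
Determined: Hank=grey, Priya=orange, Liam=brown. The other people each still have more than one consistent value. That makes 3.

3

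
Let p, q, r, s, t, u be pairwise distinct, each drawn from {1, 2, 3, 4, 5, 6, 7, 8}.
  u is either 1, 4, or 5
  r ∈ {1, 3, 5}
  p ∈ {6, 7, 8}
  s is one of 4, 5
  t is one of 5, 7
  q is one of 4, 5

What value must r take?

3

q and s between them cover only {4, 5} — a naked pair. Remove those values from r, t, u.
t must be 7 (only option left). Eliminate 7 elsewhere: p.
u has just one choice, so u = 1. So r can't be 1.
So r = 3.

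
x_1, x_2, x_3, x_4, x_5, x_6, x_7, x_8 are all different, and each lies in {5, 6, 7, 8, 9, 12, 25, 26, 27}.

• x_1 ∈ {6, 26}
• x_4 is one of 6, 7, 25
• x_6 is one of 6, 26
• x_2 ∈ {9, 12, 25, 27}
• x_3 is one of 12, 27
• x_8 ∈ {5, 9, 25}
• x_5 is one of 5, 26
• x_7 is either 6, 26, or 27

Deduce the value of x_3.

12

The 8 variables together cover exactly {5, 6, 7, 9, 12, 25, 26, 27} — 8 values for 8 variables — and 7 appears only in x_4's list, so x_4 = 7.
x_1 and x_6 between them cover only {6, 26} — a naked pair. Remove those values from x_5, x_7.
That leaves x_5 = 5. Remove 5 from x_8.
x_7 must be 27 (only option left). So x_2, x_3 can't be 27.
So x_3 = 12.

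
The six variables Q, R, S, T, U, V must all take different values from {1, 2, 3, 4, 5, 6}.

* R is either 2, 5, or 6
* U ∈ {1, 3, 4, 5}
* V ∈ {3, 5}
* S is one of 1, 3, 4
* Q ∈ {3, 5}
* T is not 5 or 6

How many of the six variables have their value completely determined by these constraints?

The 6 variables draw from only 6 values {1, 2, 3, 4, 5, 6}, so each is used; only R can be 6, hence R = 6.
The 5 still-open variables draw from only 5 values {1, 2, 3, 4, 5}, so each is used; only T can be 2, hence T = 2.
Q and V between them cover only {3, 5} — a naked pair. Remove those values from S, U.
Determined: R=6, T=2. The other variables each still have more than one consistent value. That makes 2.

2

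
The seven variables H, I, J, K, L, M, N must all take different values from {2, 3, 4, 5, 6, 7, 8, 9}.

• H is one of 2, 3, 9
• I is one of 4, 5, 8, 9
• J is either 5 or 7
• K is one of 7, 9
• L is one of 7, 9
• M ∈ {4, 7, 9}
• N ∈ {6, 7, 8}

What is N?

K and L between them cover only {7, 9} — a naked pair. Remove those values from H, I, J, M, N.
That leaves J = 5. Remove 5 from I.
M's domain is down to {4}, so M = 4. Eliminate 4 elsewhere: I.
I has just one choice, so I = 8. Remove 8 from N.
So N = 6.

6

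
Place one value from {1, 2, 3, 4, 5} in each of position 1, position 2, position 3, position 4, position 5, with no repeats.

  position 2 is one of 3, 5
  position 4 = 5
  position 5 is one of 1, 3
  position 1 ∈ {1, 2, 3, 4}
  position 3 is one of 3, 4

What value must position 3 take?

position 4 has just one choice, so position 4 = 5. Strike 5 from position 2.
position 2 has just one choice, so position 2 = 3. So position 1, position 3, position 5 can't be 3.
So position 3 = 4.

4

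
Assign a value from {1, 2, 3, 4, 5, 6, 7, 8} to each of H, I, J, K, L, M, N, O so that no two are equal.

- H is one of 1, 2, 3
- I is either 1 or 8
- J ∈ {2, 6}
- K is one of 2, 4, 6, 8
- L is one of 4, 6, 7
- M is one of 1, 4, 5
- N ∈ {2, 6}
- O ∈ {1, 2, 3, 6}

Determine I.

8

The 8 variables together cover exactly {1, 2, 3, 4, 5, 6, 7, 8} — 8 values for 8 variables — and 5 appears only in M's list, so M = 5.
The 7 still-open variables draw from only 7 values {1, 2, 3, 4, 6, 7, 8}, so each is used; only L can be 7, hence L = 7.
The 6 still-open variables together cover exactly {1, 2, 3, 4, 6, 8} — 6 values for 6 variables — and 4 appears only in K's list, so K = 4.
The 5 still-open variables together cover exactly {1, 2, 3, 6, 8} — 5 values for 5 variables — and 8 appears only in I's list, so I = 8.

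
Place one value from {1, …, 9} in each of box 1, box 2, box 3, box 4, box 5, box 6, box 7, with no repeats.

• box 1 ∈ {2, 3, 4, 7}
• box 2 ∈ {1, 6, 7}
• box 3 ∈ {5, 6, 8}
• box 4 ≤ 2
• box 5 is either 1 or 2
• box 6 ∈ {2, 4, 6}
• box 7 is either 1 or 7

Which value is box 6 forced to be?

box 4 and box 5 share exactly the 2 values {1, 2}; by pigeonhole those values go to them, so strike 1, 2 from box 1, box 2, box 6, box 7.
box 7 must be 7 (only option left). Strike 7 from box 1, box 2.
box 2's domain is down to {6}, so box 2 = 6. Strike 6 from box 3, box 6.
So box 6 = 4.

4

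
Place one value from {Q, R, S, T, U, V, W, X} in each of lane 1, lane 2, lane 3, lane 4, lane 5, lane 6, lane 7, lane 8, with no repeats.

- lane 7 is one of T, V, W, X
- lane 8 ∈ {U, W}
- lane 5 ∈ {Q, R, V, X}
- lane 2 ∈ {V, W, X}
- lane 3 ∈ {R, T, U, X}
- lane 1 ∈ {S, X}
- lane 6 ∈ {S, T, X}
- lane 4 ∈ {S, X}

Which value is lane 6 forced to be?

T

The 8 variables together cover exactly {Q, R, S, T, U, V, W, X} — 8 values for 8 variables — and Q appears only in lane 5's list, so lane 5 = Q.
The 7 still-open variables draw from only 7 values {R, S, T, U, V, W, X}, so each is used; only lane 3 can be R, hence lane 3 = R.
The 6 still-open variables together cover exactly {S, T, U, V, W, X} — 6 values for 6 variables — and U appears only in lane 8's list, so lane 8 = U.
The 2 variables lane 1 and lane 4 are confined to {S, X}, which locks those values in; drop them from lane 2, lane 6, lane 7.
So lane 6 = T.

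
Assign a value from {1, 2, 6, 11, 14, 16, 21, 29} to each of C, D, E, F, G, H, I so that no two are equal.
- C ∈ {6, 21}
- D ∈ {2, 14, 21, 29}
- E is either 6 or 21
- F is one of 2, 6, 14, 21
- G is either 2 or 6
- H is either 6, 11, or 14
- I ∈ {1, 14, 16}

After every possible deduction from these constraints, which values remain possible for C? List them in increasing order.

The 2 variables C and E are confined to {6, 21}, which locks those values in; drop them from D, F, G, H.
G's domain is down to {2}, so G = 2. Strike 2 from D, F.
That leaves F = 14. Strike 14 from D, H, I.
H has just one choice, so H = 11.
D's domain is down to {29}, so D = 29.
No further eliminations apply; C can still be any of 6, 21.

6, 21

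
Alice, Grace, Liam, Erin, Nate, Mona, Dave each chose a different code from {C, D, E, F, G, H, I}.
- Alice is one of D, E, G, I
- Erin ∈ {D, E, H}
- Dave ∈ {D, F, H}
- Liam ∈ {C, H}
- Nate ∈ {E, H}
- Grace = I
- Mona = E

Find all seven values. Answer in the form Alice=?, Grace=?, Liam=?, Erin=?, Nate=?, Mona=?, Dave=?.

Grace must be I (only option left). So Alice can't be I.
Mona has just one choice, so Mona = E. Strike E from Alice, Erin, Nate.
That leaves Nate = H. Eliminate H elsewhere: Liam, Erin, Dave.
Liam's domain is down to {C}, so Liam = C.
Erin has just one choice, so Erin = D. Strike D from Alice, Dave.
Dave must be F (only option left).
Alice's domain is down to {G}, so Alice = G.

Alice=G, Grace=I, Liam=C, Erin=D, Nate=H, Mona=E, Dave=F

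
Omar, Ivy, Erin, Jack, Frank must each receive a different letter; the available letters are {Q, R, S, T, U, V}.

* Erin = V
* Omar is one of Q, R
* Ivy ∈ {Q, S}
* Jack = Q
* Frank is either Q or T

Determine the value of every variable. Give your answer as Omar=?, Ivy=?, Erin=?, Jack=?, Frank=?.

Omar=R, Ivy=S, Erin=V, Jack=Q, Frank=T

Erin has just one choice, so Erin = V.
Jack must be Q (only option left). Eliminate Q elsewhere: Omar, Ivy, Frank.
That leaves Frank = T.
Omar's domain is down to {R}, so Omar = R.
That leaves Ivy = S.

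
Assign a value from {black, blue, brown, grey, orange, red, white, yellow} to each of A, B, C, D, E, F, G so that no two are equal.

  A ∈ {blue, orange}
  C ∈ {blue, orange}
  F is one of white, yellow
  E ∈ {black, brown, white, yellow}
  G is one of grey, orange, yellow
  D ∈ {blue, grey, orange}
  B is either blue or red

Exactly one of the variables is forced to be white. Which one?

F

The 2 variables A and C are confined to {blue, orange}, which locks those values in; drop them from B, D, G.
B has just one choice, so B = red.
D must be grey (only option left). Remove grey from G.
G's domain is down to {yellow}, so G = yellow. Eliminate yellow elsewhere: E, F.
So white goes to F.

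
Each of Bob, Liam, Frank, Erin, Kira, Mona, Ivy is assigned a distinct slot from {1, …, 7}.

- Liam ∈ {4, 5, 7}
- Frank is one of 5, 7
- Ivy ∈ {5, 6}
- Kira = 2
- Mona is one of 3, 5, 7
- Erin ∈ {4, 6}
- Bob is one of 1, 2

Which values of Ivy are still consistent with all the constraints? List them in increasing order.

5, 6

Kira has just one choice, so Kira = 2. Remove 2 from Bob.
That leaves Bob = 1.
The 5 still-open variables together cover exactly {3, 4, 5, 6, 7} — 5 values for 5 variables — and 3 appears only in Mona's list, so Mona = 3.
No further eliminations apply; Ivy can still be any of 5, 6.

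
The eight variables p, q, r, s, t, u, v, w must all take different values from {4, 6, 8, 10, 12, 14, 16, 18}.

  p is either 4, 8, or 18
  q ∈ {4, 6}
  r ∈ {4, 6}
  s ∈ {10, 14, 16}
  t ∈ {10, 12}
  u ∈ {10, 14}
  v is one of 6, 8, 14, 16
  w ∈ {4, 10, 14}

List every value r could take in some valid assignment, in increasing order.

4, 6

Among the 8 variables, 12 fits only t (and all 8 values in {4, 6, 8, 10, 12, 14, 16, 18} must be used), so t = 12.
The 7 still-open variables draw from only 7 values {4, 6, 8, 10, 14, 16, 18}, so each is used; only p can be 18, hence p = 18.
Among the 6 still-open variables, 8 fits only v (and all 6 values in {4, 6, 8, 10, 14, 16} must be used), so v = 8.
The 5 still-open variables draw from only 5 values {4, 6, 10, 14, 16}, so each is used; only s can be 16, hence s = 16.
q and r share exactly the 2 values {4, 6}; by pigeonhole those values go to them, so strike 4, 6 from w.
No further eliminations apply; r can still be any of 4, 6.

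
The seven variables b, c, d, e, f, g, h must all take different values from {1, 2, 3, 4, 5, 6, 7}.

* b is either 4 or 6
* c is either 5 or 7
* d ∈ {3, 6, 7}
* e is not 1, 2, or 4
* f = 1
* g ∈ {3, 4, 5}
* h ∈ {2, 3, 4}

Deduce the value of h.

f must be 1 (only option left).
The 6 still-open variables draw from only 6 values {2, 3, 4, 5, 6, 7}, so each is used; only h can be 2, hence h = 2.

2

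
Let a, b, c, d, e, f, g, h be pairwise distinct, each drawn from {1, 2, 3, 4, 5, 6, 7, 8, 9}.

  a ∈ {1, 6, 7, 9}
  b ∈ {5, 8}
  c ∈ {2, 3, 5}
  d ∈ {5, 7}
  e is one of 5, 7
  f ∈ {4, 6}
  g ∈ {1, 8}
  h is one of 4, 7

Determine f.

d and e share exactly the 2 values {5, 7}; by pigeonhole those values go to them, so strike 5, 7 from a, b, c, h.
b's domain is down to {8}, so b = 8. Eliminate 8 elsewhere: g.
That leaves g = 1. Remove 1 from a.
h has just one choice, so h = 4. Remove 4 from f.
So f = 6.

6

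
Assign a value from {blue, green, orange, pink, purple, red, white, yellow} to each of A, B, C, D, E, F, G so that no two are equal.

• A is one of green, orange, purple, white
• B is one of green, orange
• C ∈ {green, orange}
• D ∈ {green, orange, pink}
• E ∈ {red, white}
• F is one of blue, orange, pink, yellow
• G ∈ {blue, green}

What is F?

yellow

B and C share exactly the 2 values {green, orange}; by pigeonhole those values go to them, so strike green, orange from A, D, F, G.
D must be pink (only option left). Eliminate pink elsewhere: F.
G must be blue (only option left). Remove blue from F.
So F = yellow.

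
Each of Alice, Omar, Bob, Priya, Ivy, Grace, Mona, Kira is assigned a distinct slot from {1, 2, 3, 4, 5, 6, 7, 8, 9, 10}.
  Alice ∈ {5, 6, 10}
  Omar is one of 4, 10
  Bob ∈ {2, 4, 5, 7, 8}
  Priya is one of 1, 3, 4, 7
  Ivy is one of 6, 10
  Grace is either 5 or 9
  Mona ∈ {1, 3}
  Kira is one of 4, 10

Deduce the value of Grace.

The 2 variables Omar and Kira are confined to {4, 10}, which locks those values in; drop them from Alice, Bob, Priya, Ivy.
That leaves Ivy = 6. Remove 6 from Alice.
Alice must be 5 (only option left). So Bob, Grace can't be 5.
So Grace = 9.

9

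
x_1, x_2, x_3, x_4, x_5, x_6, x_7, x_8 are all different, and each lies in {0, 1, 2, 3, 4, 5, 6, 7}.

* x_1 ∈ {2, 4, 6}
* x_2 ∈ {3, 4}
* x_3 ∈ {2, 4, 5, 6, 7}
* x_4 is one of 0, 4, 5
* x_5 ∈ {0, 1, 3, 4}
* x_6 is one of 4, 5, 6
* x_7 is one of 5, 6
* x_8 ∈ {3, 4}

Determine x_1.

Among the 8 variables, 1 fits only x_5 (and all 8 values in {0, 1, 2, 3, 4, 5, 6, 7} must be used), so x_5 = 1.
The 7 still-open variables together cover exactly {0, 2, 3, 4, 5, 6, 7} — 7 values for 7 variables — and 0 appears only in x_4's list, so x_4 = 0.
The 6 still-open variables draw from only 6 values {2, 3, 4, 5, 6, 7}, so each is used; only x_3 can be 7, hence x_3 = 7.
The 5 still-open variables draw from only 5 values {2, 3, 4, 5, 6}, so each is used; only x_1 can be 2, hence x_1 = 2.

2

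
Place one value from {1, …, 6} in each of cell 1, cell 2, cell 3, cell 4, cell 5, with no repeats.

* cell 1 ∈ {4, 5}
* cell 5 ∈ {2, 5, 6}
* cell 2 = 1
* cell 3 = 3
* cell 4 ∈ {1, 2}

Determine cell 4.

cell 2's domain is down to {1}, so cell 2 = 1. So cell 4 can't be 1.
So cell 4 = 2.

2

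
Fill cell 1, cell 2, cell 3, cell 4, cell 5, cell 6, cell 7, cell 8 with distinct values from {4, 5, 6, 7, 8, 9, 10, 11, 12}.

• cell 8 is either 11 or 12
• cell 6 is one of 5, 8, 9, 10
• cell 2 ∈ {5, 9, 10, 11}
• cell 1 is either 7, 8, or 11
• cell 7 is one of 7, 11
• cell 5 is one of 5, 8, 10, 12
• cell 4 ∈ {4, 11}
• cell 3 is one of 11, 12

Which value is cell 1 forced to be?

8

Among the 8 variables, 4 fits only cell 4 (and all 8 values in {4, 5, 7, 8, 9, 10, 11, 12} must be used), so cell 4 = 4.
cell 3 and cell 8 between them cover only {11, 12} — a naked pair. Remove those values from cell 1, cell 2, cell 5, cell 7.
cell 7's domain is down to {7}, so cell 7 = 7. Remove 7 from cell 1.
So cell 1 = 8.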